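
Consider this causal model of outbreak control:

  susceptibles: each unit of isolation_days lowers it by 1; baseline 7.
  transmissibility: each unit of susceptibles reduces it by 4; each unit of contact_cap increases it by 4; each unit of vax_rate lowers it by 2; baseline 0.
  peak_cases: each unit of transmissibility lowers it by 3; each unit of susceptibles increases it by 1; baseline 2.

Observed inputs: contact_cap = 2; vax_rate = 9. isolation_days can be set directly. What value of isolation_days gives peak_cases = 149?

isolation_days = -2

Substituting into the transmissibility equation gives transmissibility = 4*isolation_days - 38.
So peak_cases = -13*isolation_days + 123.
Solve -13*isolation_days + 123 = 149: isolation_days = (149 - 123) / -13 = -2.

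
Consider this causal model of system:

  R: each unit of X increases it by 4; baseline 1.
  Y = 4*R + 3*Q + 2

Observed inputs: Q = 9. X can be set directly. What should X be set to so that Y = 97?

Substituting into the Y equation gives Y = 16*X + 33.
Solve 16*X + 33 = 97: X = (97 - 33) / 16 = 4.

X = 4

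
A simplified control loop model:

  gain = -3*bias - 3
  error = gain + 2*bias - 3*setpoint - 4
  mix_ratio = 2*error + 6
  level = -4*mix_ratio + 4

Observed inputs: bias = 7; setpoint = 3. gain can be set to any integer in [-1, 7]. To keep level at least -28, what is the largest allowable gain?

Intervening on gain fixes its value directly, overriding its dependence on bias.
Substituting into the error equation gives error = gain + 1.
mix_ratio becomes 2*gain + 8.
This gives level = -8*gain - 28.
Require -8*gain - 28 ≥ -28, so gain ≤ 0.
The largest integer in [-1, 7] satisfying this is 0.

gain = 0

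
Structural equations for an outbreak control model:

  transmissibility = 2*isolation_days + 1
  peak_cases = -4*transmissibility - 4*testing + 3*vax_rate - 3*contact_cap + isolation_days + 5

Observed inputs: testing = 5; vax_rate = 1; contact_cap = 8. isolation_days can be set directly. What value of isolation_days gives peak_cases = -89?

isolation_days = 7

Substituting into the peak_cases equation gives peak_cases = -7*isolation_days - 40.
Solve -7*isolation_days - 40 = -89: isolation_days = (-89 + 40) / -7 = 7.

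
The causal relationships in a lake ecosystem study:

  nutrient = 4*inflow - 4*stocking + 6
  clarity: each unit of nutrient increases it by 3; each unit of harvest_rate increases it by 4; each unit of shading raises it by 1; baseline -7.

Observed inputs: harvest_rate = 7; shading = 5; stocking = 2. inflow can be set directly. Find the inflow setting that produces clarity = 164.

Substituting into the nutrient equation gives nutrient = 4*inflow - 2.
This gives clarity = 12*inflow + 20.
Solve 12*inflow + 20 = 164: inflow = (164 - 20) / 12 = 12.

inflow = 12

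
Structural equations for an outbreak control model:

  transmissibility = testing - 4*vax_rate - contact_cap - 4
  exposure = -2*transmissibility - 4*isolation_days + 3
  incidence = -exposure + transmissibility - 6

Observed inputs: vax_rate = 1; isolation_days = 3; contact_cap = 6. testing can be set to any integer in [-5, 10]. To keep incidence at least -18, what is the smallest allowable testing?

testing = 7

Substituting into the transmissibility equation gives transmissibility = testing - 14.
So exposure = -2*testing + 19.
This gives incidence = 3*testing - 39.
Require 3*testing - 39 ≥ -18, so testing ≥ 7.
The smallest integer in [-5, 10] satisfying this is 7.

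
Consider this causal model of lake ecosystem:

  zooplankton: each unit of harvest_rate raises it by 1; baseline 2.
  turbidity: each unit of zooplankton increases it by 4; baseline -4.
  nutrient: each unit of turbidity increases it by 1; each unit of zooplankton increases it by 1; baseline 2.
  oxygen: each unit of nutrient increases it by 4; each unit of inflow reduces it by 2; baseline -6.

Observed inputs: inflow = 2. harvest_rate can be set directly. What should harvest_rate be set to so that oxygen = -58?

Substituting into the turbidity equation gives turbidity = 4*harvest_rate + 4.
Substituting into the nutrient equation gives nutrient = 5*harvest_rate + 8.
Substituting into the oxygen equation gives oxygen = 20*harvest_rate + 22.
Solve 20*harvest_rate + 22 = -58: harvest_rate = (-58 - 22) / 20 = -4.

harvest_rate = -4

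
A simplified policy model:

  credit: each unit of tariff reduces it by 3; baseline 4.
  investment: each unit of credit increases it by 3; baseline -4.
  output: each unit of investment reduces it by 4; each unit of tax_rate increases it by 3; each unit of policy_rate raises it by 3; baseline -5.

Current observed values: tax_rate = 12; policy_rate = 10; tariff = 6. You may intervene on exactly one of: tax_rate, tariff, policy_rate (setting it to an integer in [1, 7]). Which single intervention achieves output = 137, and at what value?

Intervening on tax_rate: output = 3*tax_rate + 209. Reaching 137 requires tax_rate = -24, outside [1, 7].
Intervening on tariff: with other inputs at their observed values, output = 36*tariff + 29. Solving for 137 gives tariff = 3, within [1, 7].
Intervening on policy_rate: output = 3*policy_rate + 215. Reaching 137 requires policy_rate = -26, outside [1, 7].

set tariff = 3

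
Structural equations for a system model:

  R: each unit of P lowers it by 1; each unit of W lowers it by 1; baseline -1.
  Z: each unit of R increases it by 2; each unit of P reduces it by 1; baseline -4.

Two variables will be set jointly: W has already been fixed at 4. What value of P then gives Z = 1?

P = -5

With W held at 4:
Substituting into the R equation gives R = -P - 5.
Substituting into the Z equation gives Z = -3*P - 14.
Solve -3*P - 14 = 1: P = (1 + 14) / -3 = -5.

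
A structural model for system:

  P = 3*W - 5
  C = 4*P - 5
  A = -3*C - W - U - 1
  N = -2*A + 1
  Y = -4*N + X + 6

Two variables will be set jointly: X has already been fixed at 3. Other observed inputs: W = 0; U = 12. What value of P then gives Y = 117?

P = -1

With X held at 3:
Intervening on P fixes its value directly, overriding its dependence on W.
Substituting into the A equation gives A = -12*P + 2.
Substituting into the N equation gives N = 24*P - 3.
Substituting into the Y equation gives Y = -96*P + 21.
Solve -96*P + 21 = 117: P = (117 - 21) / -96 = -1.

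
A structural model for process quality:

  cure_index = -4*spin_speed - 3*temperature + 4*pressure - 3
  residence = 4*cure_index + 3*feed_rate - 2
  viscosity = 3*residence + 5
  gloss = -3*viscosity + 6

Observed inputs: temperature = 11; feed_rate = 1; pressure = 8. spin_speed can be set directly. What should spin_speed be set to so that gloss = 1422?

Substituting into the cure_index equation gives cure_index = -4*spin_speed - 4.
Substituting into the residence equation gives residence = -16*spin_speed - 15.
Substituting into the viscosity equation gives viscosity = -48*spin_speed - 40.
Substituting into the gloss equation gives gloss = 144*spin_speed + 126.
Solve 144*spin_speed + 126 = 1422: spin_speed = (1422 - 126) / 144 = 9.

spin_speed = 9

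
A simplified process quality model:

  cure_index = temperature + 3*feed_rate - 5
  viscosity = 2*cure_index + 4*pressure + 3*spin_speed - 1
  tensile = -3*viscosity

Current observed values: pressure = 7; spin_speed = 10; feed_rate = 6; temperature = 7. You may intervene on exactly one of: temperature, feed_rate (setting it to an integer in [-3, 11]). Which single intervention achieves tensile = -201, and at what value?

Intervening on temperature: tensile = -6*temperature - 249. Reaching -201 requires temperature = -8, outside [-3, 11].
Intervening on feed_rate: with other inputs at their observed values, tensile = -18*feed_rate - 183. Solving for -201 gives feed_rate = 1, within [-3, 11].

set feed_rate = 1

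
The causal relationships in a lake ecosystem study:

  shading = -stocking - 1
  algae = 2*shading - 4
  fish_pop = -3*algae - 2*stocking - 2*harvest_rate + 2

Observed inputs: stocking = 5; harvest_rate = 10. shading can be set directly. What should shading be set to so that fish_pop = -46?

shading = 5

Intervening on shading fixes its value directly, overriding its dependence on stocking.
Substituting into the fish_pop equation gives fish_pop = -6*shading - 16.
Solve -6*shading - 16 = -46: shading = (-46 + 16) / -6 = 5.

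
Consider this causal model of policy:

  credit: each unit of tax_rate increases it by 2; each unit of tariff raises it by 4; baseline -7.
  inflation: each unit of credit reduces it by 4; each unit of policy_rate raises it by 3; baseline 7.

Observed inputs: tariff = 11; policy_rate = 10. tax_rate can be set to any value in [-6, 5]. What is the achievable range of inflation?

Substituting into the credit equation gives credit = 2*tax_rate + 37.
Substituting into the inflation equation gives inflation = -8*tax_rate - 111.
Linear in tax_rate, so extremes are at the endpoints: tax_rate = -6 gives inflation = -63; tax_rate = 5 gives inflation = -151.

-151 to -63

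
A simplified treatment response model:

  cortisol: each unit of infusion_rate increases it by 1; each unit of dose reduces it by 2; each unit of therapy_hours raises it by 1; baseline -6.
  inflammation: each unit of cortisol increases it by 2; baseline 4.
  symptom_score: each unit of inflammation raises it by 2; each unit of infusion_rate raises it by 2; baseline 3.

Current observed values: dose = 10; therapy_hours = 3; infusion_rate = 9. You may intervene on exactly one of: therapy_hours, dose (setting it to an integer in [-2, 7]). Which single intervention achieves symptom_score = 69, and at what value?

Intervening on therapy_hours: symptom_score = 4*therapy_hours - 39. Reaching 69 requires therapy_hours = 27, outside [-2, 7].
Intervening on dose: with other inputs at their observed values, symptom_score = -8*dose + 53. Solving for 69 gives dose = -2, within [-2, 7].

set dose = -2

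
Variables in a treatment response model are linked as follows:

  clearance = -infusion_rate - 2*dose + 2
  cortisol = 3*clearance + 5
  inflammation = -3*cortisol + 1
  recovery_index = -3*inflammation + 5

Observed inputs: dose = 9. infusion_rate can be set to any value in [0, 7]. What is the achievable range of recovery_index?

-574 to -385

Substituting into the clearance equation gives clearance = -infusion_rate - 16.
Substituting into the cortisol equation gives cortisol = -3*infusion_rate - 43.
So inflammation = 9*infusion_rate + 130.
This gives recovery_index = -27*infusion_rate - 385.
Linear in infusion_rate, so extremes are at the endpoints: infusion_rate = 0 gives recovery_index = -385; infusion_rate = 7 gives recovery_index = -574.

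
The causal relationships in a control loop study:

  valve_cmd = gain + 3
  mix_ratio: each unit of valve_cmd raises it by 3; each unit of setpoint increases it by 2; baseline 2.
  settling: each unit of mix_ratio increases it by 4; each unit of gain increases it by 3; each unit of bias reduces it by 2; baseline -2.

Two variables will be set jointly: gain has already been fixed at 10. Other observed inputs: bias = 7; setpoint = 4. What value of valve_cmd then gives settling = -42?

valve_cmd = -8

With gain held at 10:
Intervening on valve_cmd fixes its value directly, overriding its dependence on gain.
Substituting into the mix_ratio equation gives mix_ratio = 3*valve_cmd + 10.
Substituting into the settling equation gives settling = 12*valve_cmd + 54.
Solve 12*valve_cmd + 54 = -42: valve_cmd = (-42 - 54) / 12 = -8.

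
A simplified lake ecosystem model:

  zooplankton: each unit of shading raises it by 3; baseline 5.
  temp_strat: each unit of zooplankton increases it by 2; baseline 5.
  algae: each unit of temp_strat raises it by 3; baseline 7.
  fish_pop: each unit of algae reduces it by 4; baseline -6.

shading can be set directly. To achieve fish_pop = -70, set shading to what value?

Substituting into the temp_strat equation gives temp_strat = 6*shading + 15.
algae becomes 18*shading + 52.
Substituting into the fish_pop equation gives fish_pop = -72*shading - 214.
Solve -72*shading - 214 = -70: shading = (-70 + 214) / -72 = -2.

shading = -2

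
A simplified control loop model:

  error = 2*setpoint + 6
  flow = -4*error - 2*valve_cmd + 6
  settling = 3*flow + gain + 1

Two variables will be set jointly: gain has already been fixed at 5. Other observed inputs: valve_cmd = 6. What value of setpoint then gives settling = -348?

With gain held at 5:
Substituting into the flow equation gives flow = -8*setpoint - 30.
Substituting into the settling equation gives settling = -24*setpoint - 84.
Solve -24*setpoint - 84 = -348: setpoint = (-348 + 84) / -24 = 11.

setpoint = 11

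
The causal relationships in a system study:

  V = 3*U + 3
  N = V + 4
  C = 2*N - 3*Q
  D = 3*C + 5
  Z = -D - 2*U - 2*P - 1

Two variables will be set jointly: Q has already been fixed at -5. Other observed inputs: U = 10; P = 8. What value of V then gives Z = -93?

V = -3

With Q held at -5:
Intervening on V fixes its value directly, overriding its dependence on U.
Substituting into the C equation gives C = 2*V + 23.
Substituting into the D equation gives D = 6*V + 74.
So Z = -6*V - 111.
Solve -6*V - 111 = -93: V = (-93 + 111) / -6 = -3.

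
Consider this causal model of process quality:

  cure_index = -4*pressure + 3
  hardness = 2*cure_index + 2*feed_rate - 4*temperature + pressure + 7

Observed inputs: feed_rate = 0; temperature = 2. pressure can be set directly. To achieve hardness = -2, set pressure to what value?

pressure = 1

Substituting into the hardness equation gives hardness = -7*pressure + 5.
Solve -7*pressure + 5 = -2: pressure = (-2 - 5) / -7 = 1.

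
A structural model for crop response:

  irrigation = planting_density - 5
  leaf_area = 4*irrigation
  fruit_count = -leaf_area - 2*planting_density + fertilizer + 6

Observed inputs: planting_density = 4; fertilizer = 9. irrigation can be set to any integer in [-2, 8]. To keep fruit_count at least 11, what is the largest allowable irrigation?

Intervening on irrigation fixes its value directly, overriding its dependence on planting_density.
Substituting into the fruit_count equation gives fruit_count = -4*irrigation + 7.
Require -4*irrigation + 7 ≥ 11, so irrigation ≤ -1.
The largest integer in [-2, 8] satisfying this is -1.

irrigation = -1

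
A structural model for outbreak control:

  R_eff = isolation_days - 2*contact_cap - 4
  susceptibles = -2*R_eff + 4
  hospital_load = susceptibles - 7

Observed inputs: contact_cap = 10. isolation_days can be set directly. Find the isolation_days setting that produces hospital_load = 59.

Substituting into the R_eff equation gives R_eff = isolation_days - 24.
Substituting into the susceptibles equation gives susceptibles = -2*isolation_days + 52.
Substituting into the hospital_load equation gives hospital_load = -2*isolation_days + 45.
Solve -2*isolation_days + 45 = 59: isolation_days = (59 - 45) / -2 = -7.

isolation_days = -7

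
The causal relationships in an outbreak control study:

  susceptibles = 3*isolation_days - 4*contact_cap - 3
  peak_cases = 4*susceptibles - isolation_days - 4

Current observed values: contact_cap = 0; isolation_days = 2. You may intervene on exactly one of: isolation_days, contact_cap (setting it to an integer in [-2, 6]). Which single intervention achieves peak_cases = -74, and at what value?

set contact_cap = 5

Intervening on isolation_days: peak_cases = 11*isolation_days - 16. Reaching -74 requires isolation_days = -58/11, not an integer.
Intervening on contact_cap: with other inputs at their observed values, peak_cases = -16*contact_cap + 6. Solving for -74 gives contact_cap = 5, within [-2, 6].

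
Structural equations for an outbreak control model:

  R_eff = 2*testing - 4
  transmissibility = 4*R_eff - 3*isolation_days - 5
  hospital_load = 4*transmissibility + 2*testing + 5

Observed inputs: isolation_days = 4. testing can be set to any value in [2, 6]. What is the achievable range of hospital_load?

-59 to 77

Substituting into the transmissibility equation gives transmissibility = 8*testing - 33.
Substituting into the hospital_load equation gives hospital_load = 34*testing - 127.
Linear in testing, so extremes are at the endpoints: testing = 2 gives hospital_load = -59; testing = 6 gives hospital_load = 77.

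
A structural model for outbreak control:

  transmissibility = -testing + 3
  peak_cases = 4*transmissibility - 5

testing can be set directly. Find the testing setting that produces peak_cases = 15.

Substituting into the peak_cases equation gives peak_cases = -4*testing + 7.
Solve -4*testing + 7 = 15: testing = (15 - 7) / -4 = -2.

testing = -2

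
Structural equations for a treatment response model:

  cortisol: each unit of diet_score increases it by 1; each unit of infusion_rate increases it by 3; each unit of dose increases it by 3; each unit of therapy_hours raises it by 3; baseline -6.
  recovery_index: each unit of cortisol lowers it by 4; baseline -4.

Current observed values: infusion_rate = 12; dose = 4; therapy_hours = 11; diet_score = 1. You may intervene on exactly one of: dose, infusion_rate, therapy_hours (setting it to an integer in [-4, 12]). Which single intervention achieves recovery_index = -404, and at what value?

set dose = 12

Intervening on dose: with other inputs at their observed values, recovery_index = -12*dose - 260. Solving for -404 gives dose = 12, within [-4, 12].
Intervening on infusion_rate: recovery_index = -12*infusion_rate - 164. Reaching -404 requires infusion_rate = 20, outside [-4, 12].
Intervening on therapy_hours: recovery_index = -12*therapy_hours - 176. Reaching -404 requires therapy_hours = 19, outside [-4, 12].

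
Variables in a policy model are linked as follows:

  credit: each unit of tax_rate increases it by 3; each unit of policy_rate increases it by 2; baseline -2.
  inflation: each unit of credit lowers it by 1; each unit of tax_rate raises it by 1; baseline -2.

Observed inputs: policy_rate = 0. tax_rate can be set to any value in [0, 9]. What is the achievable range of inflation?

Substituting into the credit equation gives credit = 3*tax_rate - 2.
Substituting into the inflation equation gives inflation = -2*tax_rate.
Linear in tax_rate, so extremes are at the endpoints: tax_rate = 0 gives inflation = 0; tax_rate = 9 gives inflation = -18.

-18 to 0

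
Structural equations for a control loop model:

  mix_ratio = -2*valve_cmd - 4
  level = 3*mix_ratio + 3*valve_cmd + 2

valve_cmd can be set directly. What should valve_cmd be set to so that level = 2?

Substituting into the level equation gives level = -3*valve_cmd - 10.
Solve -3*valve_cmd - 10 = 2: valve_cmd = (2 + 10) / -3 = -4.

valve_cmd = -4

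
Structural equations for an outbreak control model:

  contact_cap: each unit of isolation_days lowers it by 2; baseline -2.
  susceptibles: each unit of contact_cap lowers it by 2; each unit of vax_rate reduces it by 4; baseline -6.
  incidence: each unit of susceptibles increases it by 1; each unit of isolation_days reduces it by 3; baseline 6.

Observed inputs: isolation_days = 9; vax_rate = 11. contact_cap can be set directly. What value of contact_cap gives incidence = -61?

contact_cap = -5

Intervening on contact_cap fixes its value directly, overriding its dependence on isolation_days.
Substituting into the susceptibles equation gives susceptibles = -2*contact_cap - 50.
So incidence = -2*contact_cap - 71.
Solve -2*contact_cap - 71 = -61: contact_cap = (-61 + 71) / -2 = -5.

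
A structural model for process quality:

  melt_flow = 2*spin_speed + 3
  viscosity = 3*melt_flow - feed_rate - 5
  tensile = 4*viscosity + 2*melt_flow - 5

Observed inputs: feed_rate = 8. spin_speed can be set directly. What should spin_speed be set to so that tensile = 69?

spin_speed = 3

Substituting into the viscosity equation gives viscosity = 6*spin_speed - 4.
So tensile = 28*spin_speed - 15.
Solve 28*spin_speed - 15 = 69: spin_speed = (69 + 15) / 28 = 3.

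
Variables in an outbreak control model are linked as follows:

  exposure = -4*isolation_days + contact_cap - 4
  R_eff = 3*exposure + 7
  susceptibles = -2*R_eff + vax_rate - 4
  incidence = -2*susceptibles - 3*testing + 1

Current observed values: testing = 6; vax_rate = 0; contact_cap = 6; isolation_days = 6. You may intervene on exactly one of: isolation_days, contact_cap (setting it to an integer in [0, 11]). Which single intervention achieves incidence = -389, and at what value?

set isolation_days = 9

Intervening on isolation_days: with other inputs at their observed values, incidence = -48*isolation_days + 43. Solving for -389 gives isolation_days = 9, within [0, 11].
Intervening on contact_cap: incidence = 12*contact_cap - 317. Reaching -389 requires contact_cap = -6, outside [0, 11].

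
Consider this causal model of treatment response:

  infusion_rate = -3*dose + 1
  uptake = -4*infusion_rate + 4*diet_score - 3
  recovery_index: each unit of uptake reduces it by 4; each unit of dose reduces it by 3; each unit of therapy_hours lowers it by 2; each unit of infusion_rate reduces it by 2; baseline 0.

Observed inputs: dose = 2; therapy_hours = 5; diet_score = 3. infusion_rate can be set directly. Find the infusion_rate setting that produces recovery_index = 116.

infusion_rate = 12

Intervening on infusion_rate fixes its value directly, overriding its dependence on dose.
Substituting into the uptake equation gives uptake = -4*infusion_rate + 9.
Substituting into the recovery_index equation gives recovery_index = 14*infusion_rate - 52.
Solve 14*infusion_rate - 52 = 116: infusion_rate = (116 + 52) / 14 = 12.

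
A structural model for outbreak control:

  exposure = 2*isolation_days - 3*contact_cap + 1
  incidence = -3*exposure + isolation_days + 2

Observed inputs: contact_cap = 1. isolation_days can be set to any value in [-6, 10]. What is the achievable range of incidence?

Substituting into the exposure equation gives exposure = 2*isolation_days - 2.
Substituting into the incidence equation gives incidence = -5*isolation_days + 8.
Linear in isolation_days, so extremes are at the endpoints: isolation_days = -6 gives incidence = 38; isolation_days = 10 gives incidence = -42.

-42 to 38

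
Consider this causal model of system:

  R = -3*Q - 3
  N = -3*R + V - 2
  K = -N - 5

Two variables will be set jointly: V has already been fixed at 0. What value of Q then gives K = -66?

With V held at 0:
Substituting into the N equation gives N = 9*Q + 7.
Substituting into the K equation gives K = -9*Q - 12.
Solve -9*Q - 12 = -66: Q = (-66 + 12) / -9 = 6.

Q = 6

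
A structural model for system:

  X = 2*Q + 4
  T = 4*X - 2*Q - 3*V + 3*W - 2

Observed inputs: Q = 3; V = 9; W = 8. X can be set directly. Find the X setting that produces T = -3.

X = 2

Intervening on X fixes its value directly, overriding its dependence on Q.
Substituting into the T equation gives T = 4*X - 11.
Solve 4*X - 11 = -3: X = (-3 + 11) / 4 = 2.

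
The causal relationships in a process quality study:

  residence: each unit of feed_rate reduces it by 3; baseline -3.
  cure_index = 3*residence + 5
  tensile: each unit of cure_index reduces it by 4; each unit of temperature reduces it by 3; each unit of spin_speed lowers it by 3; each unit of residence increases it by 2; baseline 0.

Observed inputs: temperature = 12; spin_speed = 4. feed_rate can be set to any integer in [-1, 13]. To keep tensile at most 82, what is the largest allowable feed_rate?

feed_rate = 4

Substituting into the cure_index equation gives cure_index = -9*feed_rate - 4.
tensile becomes 30*feed_rate - 38.
Require 30*feed_rate - 38 ≤ 82, so feed_rate ≤ 4.
The largest integer in [-1, 13] satisfying this is 4.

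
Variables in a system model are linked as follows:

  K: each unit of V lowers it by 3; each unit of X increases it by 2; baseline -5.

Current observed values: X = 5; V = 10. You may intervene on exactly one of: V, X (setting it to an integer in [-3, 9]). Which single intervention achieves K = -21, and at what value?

set X = 7

Intervening on V: K = -3*V + 5. Reaching -21 requires V = 26/3, not an integer.
Intervening on X: with other inputs at their observed values, K = 2*X - 35. Solving for -21 gives X = 7, within [-3, 9].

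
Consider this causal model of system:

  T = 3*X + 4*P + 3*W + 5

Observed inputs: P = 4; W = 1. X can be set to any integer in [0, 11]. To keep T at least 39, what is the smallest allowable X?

X = 5

Substituting into the T equation gives T = 3*X + 24.
Require 3*X + 24 ≥ 39, so X ≥ 5.
The smallest integer in [0, 11] satisfying this is 5.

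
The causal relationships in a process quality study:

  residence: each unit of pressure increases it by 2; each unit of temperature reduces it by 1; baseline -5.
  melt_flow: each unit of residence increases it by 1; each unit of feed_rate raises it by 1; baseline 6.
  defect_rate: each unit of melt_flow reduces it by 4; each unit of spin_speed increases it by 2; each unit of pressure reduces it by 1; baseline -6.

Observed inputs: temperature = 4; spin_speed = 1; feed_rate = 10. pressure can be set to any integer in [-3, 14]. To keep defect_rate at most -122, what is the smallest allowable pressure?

pressure = 10

Substituting into the residence equation gives residence = 2*pressure - 9.
So melt_flow = 2*pressure + 7.
Substituting into the defect_rate equation gives defect_rate = -9*pressure - 32.
Require -9*pressure - 32 ≤ -122, so pressure ≥ 10.
The smallest integer in [-3, 14] satisfying this is 10.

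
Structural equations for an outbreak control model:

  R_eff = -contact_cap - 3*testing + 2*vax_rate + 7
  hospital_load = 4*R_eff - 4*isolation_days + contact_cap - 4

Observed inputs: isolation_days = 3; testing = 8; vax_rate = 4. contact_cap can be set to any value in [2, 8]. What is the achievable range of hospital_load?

Substituting into the R_eff equation gives R_eff = -contact_cap - 9.
Substituting into the hospital_load equation gives hospital_load = -3*contact_cap - 52.
Linear in contact_cap, so extremes are at the endpoints: contact_cap = 2 gives hospital_load = -58; contact_cap = 8 gives hospital_load = -76.

-76 to -58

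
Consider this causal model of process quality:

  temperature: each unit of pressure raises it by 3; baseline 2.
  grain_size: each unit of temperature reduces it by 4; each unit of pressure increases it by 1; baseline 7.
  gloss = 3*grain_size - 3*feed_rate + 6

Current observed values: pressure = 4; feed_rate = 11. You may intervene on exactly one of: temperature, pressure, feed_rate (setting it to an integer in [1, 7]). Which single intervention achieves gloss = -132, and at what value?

Intervening on temperature: gloss = -12*temperature + 6. Reaching -132 requires temperature = 23/2, not an integer.
Intervening on pressure: gloss = -33*pressure - 30. Reaching -132 requires pressure = 34/11, not an integer.
Intervening on feed_rate: with other inputs at their observed values, gloss = -3*feed_rate - 129. Solving for -132 gives feed_rate = 1, within [1, 7].

set feed_rate = 1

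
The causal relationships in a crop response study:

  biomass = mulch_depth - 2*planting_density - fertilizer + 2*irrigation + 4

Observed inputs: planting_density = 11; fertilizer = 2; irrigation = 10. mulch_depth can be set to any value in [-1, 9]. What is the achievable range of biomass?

-1 to 9

Substituting into the biomass equation gives biomass = mulch_depth.
Linear in mulch_depth, so extremes are at the endpoints: mulch_depth = -1 gives biomass = -1; mulch_depth = 9 gives biomass = 9.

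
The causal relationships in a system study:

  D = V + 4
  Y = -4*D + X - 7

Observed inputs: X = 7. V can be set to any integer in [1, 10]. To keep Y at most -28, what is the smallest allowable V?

V = 3

Substituting into the Y equation gives Y = -4*V - 16.
Require -4*V - 16 ≤ -28, so V ≥ 3.
The smallest integer in [1, 10] satisfying this is 3.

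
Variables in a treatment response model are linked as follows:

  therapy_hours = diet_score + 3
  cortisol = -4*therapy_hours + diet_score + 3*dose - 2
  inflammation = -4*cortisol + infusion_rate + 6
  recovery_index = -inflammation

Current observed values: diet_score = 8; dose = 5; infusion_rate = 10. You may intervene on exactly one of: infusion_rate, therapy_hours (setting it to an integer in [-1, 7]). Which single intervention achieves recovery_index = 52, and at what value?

Intervening on infusion_rate: recovery_index = -infusion_rate - 98. Reaching 52 requires infusion_rate = -150, outside [-1, 7].
Intervening on therapy_hours: with other inputs at their observed values, recovery_index = -16*therapy_hours + 68. Solving for 52 gives therapy_hours = 1, within [-1, 7].

set therapy_hours = 1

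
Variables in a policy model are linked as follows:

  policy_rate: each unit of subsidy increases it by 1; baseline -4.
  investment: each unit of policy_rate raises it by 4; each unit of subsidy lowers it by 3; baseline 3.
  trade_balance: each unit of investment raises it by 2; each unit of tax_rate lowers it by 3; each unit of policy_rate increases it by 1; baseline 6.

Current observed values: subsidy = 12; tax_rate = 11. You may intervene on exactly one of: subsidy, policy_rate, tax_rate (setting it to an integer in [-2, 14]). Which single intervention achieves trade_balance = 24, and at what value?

Intervening on subsidy: trade_balance = 3*subsidy - 57. Reaching 24 requires subsidy = 27, outside [-2, 14].
Intervening on policy_rate: with other inputs at their observed values, trade_balance = 9*policy_rate - 93. Solving for 24 gives policy_rate = 13, within [-2, 14].
Intervening on tax_rate: trade_balance = -3*tax_rate + 12. Reaching 24 requires tax_rate = -4, outside [-2, 14].

set policy_rate = 13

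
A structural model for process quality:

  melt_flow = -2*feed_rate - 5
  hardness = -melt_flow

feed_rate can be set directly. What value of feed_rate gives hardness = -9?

Substituting into the hardness equation gives hardness = 2*feed_rate + 5.
Solve 2*feed_rate + 5 = -9: feed_rate = (-9 - 5) / 2 = -7.

feed_rate = -7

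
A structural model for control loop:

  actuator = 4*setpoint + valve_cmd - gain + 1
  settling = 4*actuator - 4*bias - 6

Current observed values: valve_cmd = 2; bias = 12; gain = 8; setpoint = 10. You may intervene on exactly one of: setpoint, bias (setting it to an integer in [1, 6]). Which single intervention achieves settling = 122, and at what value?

Intervening on setpoint: settling = 16*setpoint - 74. Reaching 122 requires setpoint = 49/4, not an integer.
Intervening on bias: with other inputs at their observed values, settling = -4*bias + 134. Solving for 122 gives bias = 3, within [1, 6].

set bias = 3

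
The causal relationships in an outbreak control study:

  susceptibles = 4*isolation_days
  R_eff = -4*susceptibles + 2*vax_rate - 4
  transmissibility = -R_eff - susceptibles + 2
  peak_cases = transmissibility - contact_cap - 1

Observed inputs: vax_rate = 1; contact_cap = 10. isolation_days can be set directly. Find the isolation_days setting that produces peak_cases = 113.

Substituting into the R_eff equation gives R_eff = -16*isolation_days - 2.
Substituting into the transmissibility equation gives transmissibility = 12*isolation_days + 4.
This gives peak_cases = 12*isolation_days - 7.
Solve 12*isolation_days - 7 = 113: isolation_days = (113 + 7) / 12 = 10.

isolation_days = 10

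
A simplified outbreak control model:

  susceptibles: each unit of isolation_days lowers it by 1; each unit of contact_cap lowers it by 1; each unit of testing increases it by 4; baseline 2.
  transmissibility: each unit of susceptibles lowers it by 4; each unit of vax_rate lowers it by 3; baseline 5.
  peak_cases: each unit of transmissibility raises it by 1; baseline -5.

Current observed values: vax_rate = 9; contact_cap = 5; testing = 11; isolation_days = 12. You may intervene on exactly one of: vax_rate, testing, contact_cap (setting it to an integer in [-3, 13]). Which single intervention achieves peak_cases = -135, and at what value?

set contact_cap = 7

Intervening on vax_rate: peak_cases = -3*vax_rate - 116. Reaching -135 requires vax_rate = 19/3, not an integer.
Intervening on testing: peak_cases = -16*testing + 33. Reaching -135 requires testing = 21/2, not an integer.
Intervening on contact_cap: with other inputs at their observed values, peak_cases = 4*contact_cap - 163. Solving for -135 gives contact_cap = 7, within [-3, 13].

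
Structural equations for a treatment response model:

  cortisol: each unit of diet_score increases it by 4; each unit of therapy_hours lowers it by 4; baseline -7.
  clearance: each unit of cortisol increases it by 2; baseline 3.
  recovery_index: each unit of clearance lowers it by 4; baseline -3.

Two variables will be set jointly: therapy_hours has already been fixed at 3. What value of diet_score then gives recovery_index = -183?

With therapy_hours held at 3:
Substituting into the cortisol equation gives cortisol = 4*diet_score - 19.
So clearance = 8*diet_score - 35.
This gives recovery_index = -32*diet_score + 137.
Solve -32*diet_score + 137 = -183: diet_score = (-183 - 137) / -32 = 10.

diet_score = 10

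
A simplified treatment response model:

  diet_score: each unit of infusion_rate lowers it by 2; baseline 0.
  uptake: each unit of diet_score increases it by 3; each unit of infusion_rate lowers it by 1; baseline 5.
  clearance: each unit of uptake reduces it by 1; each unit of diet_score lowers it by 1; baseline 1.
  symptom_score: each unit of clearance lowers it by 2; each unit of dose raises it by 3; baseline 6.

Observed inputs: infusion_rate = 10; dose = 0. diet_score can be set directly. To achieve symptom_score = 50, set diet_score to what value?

diet_score = 7

Intervening on diet_score fixes its value directly, overriding its dependence on infusion_rate.
Substituting into the uptake equation gives uptake = 3*diet_score - 5.
clearance becomes -4*diet_score + 6.
Substituting into the symptom_score equation gives symptom_score = 8*diet_score - 6.
Solve 8*diet_score - 6 = 50: diet_score = (50 + 6) / 8 = 7.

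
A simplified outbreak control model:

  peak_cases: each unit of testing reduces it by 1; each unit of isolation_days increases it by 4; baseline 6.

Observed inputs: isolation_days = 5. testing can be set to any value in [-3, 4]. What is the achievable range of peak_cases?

22 to 29

Substituting into the peak_cases equation gives peak_cases = -testing + 26.
Linear in testing, so extremes are at the endpoints: testing = -3 gives peak_cases = 29; testing = 4 gives peak_cases = 22.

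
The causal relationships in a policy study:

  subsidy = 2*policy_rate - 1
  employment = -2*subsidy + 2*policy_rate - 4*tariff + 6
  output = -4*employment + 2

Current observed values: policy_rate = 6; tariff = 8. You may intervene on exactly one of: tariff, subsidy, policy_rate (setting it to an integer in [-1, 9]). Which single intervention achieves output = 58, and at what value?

set subsidy = 0

Intervening on tariff: output = 16*tariff + 18. Reaching 58 requires tariff = 5/2, not an integer.
Intervening on subsidy: with other inputs at their observed values, output = 8*subsidy + 58. Solving for 58 gives subsidy = 0, within [-1, 9].
Intervening on policy_rate: output = 8*policy_rate + 98. Reaching 58 requires policy_rate = -5, outside [-1, 9].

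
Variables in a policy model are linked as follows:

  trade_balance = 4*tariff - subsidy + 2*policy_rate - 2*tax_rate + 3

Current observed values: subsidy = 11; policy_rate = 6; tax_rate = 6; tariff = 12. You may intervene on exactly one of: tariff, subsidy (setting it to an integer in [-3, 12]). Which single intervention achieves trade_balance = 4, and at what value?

set tariff = 3

Intervening on tariff: with other inputs at their observed values, trade_balance = 4*tariff - 8. Solving for 4 gives tariff = 3, within [-3, 12].
Intervening on subsidy: trade_balance = -subsidy + 51. Reaching 4 requires subsidy = 47, outside [-3, 12].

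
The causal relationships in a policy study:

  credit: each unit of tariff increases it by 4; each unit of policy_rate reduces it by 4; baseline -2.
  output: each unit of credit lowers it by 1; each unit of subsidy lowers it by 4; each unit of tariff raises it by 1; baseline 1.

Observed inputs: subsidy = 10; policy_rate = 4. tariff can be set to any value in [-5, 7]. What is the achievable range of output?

-42 to -6

Substituting into the credit equation gives credit = 4*tariff - 18.
output becomes -3*tariff - 21.
Linear in tariff, so extremes are at the endpoints: tariff = -5 gives output = -6; tariff = 7 gives output = -42.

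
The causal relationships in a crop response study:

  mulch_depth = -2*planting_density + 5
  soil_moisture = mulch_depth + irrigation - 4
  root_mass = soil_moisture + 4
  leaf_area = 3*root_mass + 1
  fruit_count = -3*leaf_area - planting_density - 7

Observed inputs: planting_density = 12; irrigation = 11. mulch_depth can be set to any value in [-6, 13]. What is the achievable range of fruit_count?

Intervening on mulch_depth fixes its value directly, overriding its dependence on planting_density.
Substituting into the soil_moisture equation gives soil_moisture = mulch_depth + 7.
This gives root_mass = mulch_depth + 11.
Substituting into the leaf_area equation gives leaf_area = 3*mulch_depth + 34.
fruit_count becomes -9*mulch_depth - 121.
Linear in mulch_depth, so extremes are at the endpoints: mulch_depth = -6 gives fruit_count = -67; mulch_depth = 13 gives fruit_count = -238.

-238 to -67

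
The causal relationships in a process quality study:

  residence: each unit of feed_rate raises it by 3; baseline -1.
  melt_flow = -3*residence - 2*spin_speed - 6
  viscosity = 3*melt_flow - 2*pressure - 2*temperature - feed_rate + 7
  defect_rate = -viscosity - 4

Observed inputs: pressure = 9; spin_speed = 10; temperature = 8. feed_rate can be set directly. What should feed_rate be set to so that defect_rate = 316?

Substituting into the melt_flow equation gives melt_flow = -9*feed_rate - 23.
Substituting into the viscosity equation gives viscosity = -28*feed_rate - 96.
So defect_rate = 28*feed_rate + 92.
Solve 28*feed_rate + 92 = 316: feed_rate = (316 - 92) / 28 = 8.

feed_rate = 8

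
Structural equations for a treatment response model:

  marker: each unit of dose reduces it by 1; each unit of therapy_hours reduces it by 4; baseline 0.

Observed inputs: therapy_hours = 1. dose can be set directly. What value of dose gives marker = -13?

Substituting into the marker equation gives marker = -dose - 4.
Solve -dose - 4 = -13: dose = (-13 + 4) / -1 = 9.

dose = 9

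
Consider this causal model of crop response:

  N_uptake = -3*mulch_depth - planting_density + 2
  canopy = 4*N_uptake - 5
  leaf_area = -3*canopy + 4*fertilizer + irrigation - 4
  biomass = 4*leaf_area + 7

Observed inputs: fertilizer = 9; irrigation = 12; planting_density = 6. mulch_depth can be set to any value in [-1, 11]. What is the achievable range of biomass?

291 to 2019

Substituting into the N_uptake equation gives N_uptake = -3*mulch_depth - 4.
canopy becomes -12*mulch_depth - 21.
Substituting into the leaf_area equation gives leaf_area = 36*mulch_depth + 107.
Substituting into the biomass equation gives biomass = 144*mulch_depth + 435.
Linear in mulch_depth, so extremes are at the endpoints: mulch_depth = -1 gives biomass = 291; mulch_depth = 11 gives biomass = 2019.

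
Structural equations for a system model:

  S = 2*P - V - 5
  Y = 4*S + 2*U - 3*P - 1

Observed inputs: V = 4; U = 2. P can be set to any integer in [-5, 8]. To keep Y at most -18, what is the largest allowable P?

Substituting into the S equation gives S = 2*P - 9.
So Y = 5*P - 33.
Require 5*P - 33 ≤ -18, so P ≤ 3.
The largest integer in [-5, 8] satisfying this is 3.

P = 3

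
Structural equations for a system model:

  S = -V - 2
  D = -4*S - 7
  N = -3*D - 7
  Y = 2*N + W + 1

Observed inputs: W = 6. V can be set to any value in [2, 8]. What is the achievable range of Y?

Substituting into the D equation gives D = 4*V + 1.
So N = -12*V - 10.
This gives Y = -24*V - 13.
Linear in V, so extremes are at the endpoints: V = 2 gives Y = -61; V = 8 gives Y = -205.

-205 to -61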